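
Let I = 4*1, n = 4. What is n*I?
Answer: 16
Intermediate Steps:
I = 4
n*I = 4*4 = 16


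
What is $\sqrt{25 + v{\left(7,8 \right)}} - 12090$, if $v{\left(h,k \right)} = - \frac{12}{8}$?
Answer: $-12090 + \frac{\sqrt{94}}{2} \approx -12085.0$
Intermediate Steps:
$v{\left(h,k \right)} = - \frac{3}{2}$ ($v{\left(h,k \right)} = \left(-12\right) \frac{1}{8} = - \frac{3}{2}$)
$\sqrt{25 + v{\left(7,8 \right)}} - 12090 = \sqrt{25 - \frac{3}{2}} - 12090 = \sqrt{\frac{47}{2}} - 12090 = \frac{\sqrt{94}}{2} - 12090 = -12090 + \frac{\sqrt{94}}{2}$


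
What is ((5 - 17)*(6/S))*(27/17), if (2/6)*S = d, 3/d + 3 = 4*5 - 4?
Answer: -2808/17 ≈ -165.18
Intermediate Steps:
d = 3/13 (d = 3/(-3 + (4*5 - 4)) = 3/(-3 + (20 - 4)) = 3/(-3 + 16) = 3/13 ≈ 0.23077)
S = 9/13 (S = 3*(3/13) = 9/13 ≈ 0.69231)
((5 - 17)*(6/S))*(27/17) = ((5 - 17)*(6/(9/13)))*(27/17) = (-72*13/9)*(27*(1/17)) = -12*26/3*(27/17) = -104*27/17 = -2808/17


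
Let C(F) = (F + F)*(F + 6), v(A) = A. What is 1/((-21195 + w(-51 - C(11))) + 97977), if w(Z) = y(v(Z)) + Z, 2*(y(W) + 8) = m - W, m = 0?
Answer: 2/153123 ≈ 1.3061e-5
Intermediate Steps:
C(F) = 2*F*(6 + F) (C(F) = (2*F)*(6 + F) = 2*F*(6 + F))
y(W) = -8 - W/2 (y(W) = -8 + (0 - W)/2 = -8 + (-W)/2 = -8 - W/2)
w(Z) = -8 + Z/2 (w(Z) = (-8 - Z/2) + Z = -8 + Z/2)
1/((-21195 + w(-51 - C(11))) + 97977) = 1/((-21195 + (-8 + (-51 - 2*11*(6 + 11))/2)) + 97977) = 1/((-21195 + (-8 + (-51 - 2*11*17)/2)) + 97977) = 1/((-21195 + (-8 + (-51 - 1*374)/2)) + 97977) = 1/((-21195 + (-8 + (-51 - 374)/2)) + 97977) = 1/((-21195 + (-8 + (½)*(-425))) + 97977) = 1/((-21195 + (-8 - 425/2)) + 97977) = 1/((-21195 - 441/2) + 97977) = 1/(-42831/2 + 97977) = 1/(153123/2) = 2/153123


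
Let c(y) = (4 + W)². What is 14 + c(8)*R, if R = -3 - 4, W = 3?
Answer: -329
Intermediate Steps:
c(y) = 49 (c(y) = (4 + 3)² = 7² = 49)
R = -7
14 + c(8)*R = 14 + 49*(-7) = 14 - 343 = -329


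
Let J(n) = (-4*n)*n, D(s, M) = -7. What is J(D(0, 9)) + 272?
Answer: 76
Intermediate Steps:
J(n) = -4*n²
J(D(0, 9)) + 272 = -4*(-7)² + 272 = -4*49 + 272 = -196 + 272 = 76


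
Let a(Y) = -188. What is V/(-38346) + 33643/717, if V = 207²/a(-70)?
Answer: 80854908199/1722962472 ≈ 46.928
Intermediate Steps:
V = -42849/188 (V = 207²/(-188) = 42849*(-1/188) = -42849/188 ≈ -227.92)
V/(-38346) + 33643/717 = -42849/188/(-38346) + 33643/717 = -42849/188*(-1/38346) + 33643*(1/717) = 14283/2403016 + 33643/717 = 80854908199/1722962472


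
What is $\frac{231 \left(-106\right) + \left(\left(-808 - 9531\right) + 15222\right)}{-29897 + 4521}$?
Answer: $\frac{19603}{25376} \approx 0.7725$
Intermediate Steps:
$\frac{231 \left(-106\right) + \left(\left(-808 - 9531\right) + 15222\right)}{-29897 + 4521} = \frac{-24486 + \left(-10339 + 15222\right)}{-25376} = \left(-24486 + 4883\right) \left(- \frac{1}{25376}\right) = \left(-19603\right) \left(- \frac{1}{25376}\right) = \frac{19603}{25376}$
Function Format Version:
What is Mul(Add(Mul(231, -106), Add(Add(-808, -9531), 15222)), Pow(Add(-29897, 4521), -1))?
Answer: Rational(19603, 25376) ≈ 0.77250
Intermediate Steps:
Mul(Add(Mul(231, -106), Add(Add(-808, -9531), 15222)), Pow(Add(-29897, 4521), -1)) = Mul(Add(-24486, Add(-10339, 15222)), Pow(-25376, -1)) = Mul(Add(-24486, 4883), Rational(-1, 25376)) = Mul(-19603, Rational(-1, 25376)) = Rational(19603, 25376)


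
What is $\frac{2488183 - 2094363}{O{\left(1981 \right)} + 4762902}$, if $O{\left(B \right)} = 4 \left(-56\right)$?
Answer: $\frac{196910}{2381339} \approx 0.082689$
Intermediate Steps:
$O{\left(B \right)} = -224$
$\frac{2488183 - 2094363}{O{\left(1981 \right)} + 4762902} = \frac{2488183 - 2094363}{-224 + 4762902} = \frac{393820}{4762678} = 393820 \cdot \frac{1}{4762678} = \frac{196910}{2381339}$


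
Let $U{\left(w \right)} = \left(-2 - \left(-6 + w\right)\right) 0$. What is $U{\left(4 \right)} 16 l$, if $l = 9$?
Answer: $0$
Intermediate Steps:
$U{\left(w \right)} = 0$ ($U{\left(w \right)} = \left(4 - w\right) 0 = 0$)
$U{\left(4 \right)} 16 l = 0 \cdot 16 \cdot 9 = 0 \cdot 9 = 0$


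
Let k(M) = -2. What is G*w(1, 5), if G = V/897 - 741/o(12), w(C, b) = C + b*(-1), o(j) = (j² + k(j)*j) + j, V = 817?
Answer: 185611/9867 ≈ 18.811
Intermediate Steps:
o(j) = j² - j (o(j) = (j² - 2*j) + j = j² - j)
w(C, b) = C - b
G = -185611/39468 (G = 817/897 - 741*1/(12*(-1 + 12)) = 817*(1/897) - 741/(12*11) = 817/897 - 741/132 = 817/897 - 741*1/132 = 817/897 - 247/44 = -185611/39468 ≈ -4.7028)
G*w(1, 5) = -185611*(1 - 1*5)/39468 = -185611*(1 - 5)/39468 = -185611/39468*(-4) = 185611/9867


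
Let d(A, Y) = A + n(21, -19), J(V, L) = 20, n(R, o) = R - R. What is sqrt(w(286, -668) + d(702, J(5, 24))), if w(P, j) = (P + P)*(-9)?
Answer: 3*I*sqrt(494) ≈ 66.678*I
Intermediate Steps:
w(P, j) = -18*P (w(P, j) = (2*P)*(-9) = -18*P)
n(R, o) = 0
d(A, Y) = A (d(A, Y) = A + 0 = A)
sqrt(w(286, -668) + d(702, J(5, 24))) = sqrt(-18*286 + 702) = sqrt(-5148 + 702) = sqrt(-4446) = 3*I*sqrt(494)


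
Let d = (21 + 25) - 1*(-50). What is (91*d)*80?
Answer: 698880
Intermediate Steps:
d = 96 (d = 46 + 50 = 96)
(91*d)*80 = (91*96)*80 = 8736*80 = 698880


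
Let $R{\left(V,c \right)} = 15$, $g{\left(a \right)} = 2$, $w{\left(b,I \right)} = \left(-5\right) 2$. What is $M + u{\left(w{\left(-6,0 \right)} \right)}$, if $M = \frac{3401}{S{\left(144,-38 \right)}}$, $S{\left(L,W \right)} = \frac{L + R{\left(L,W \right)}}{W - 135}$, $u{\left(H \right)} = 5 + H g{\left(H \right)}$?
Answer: $- \frac{590758}{159} \approx -3715.5$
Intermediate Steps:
$w{\left(b,I \right)} = -10$
$u{\left(H \right)} = 5 + 2 H$ ($u{\left(H \right)} = 5 + H 2 = 5 + 2 H$)
$S{\left(L,W \right)} = \frac{15 + L}{-135 + W}$ ($S{\left(L,W \right)} = \frac{L + 15}{W - 135} = \frac{15 + L}{-135 + W}$)
$M = - \frac{588373}{159}$ ($M = \frac{3401}{\frac{1}{-135 - 38} \left(15 + 144\right)} = \frac{3401}{\frac{1}{-173} \cdot 159} = \frac{3401}{\left(- \frac{1}{173}\right) 159} = \frac{3401}{- \frac{159}{173}} = 3401 \left(- \frac{173}{159}\right) = - \frac{588373}{159} \approx -3700.5$)
$M + u{\left(w{\left(-6,0 \right)} \right)} = - \frac{588373}{159} + \left(5 + 2 \left(-10\right)\right) = - \frac{588373}{159} + \left(5 - 20\right) = - \frac{588373}{159} - 15 = - \frac{590758}{159}$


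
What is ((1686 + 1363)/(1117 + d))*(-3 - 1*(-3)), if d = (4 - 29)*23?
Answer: 0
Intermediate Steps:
d = -575 (d = -25*23 = -575)
((1686 + 1363)/(1117 + d))*(-3 - 1*(-3)) = ((1686 + 1363)/(1117 - 575))*(-3 - 1*(-3)) = (3049/542)*(-3 + 3) = (3049*(1/542))*0 = (3049/542)*0 = 0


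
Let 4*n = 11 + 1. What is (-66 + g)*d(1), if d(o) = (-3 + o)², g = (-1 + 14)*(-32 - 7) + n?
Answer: -2280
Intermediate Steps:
n = 3 (n = (11 + 1)/4 = (¼)*12 = 3)
g = -504 (g = (-1 + 14)*(-32 - 7) + 3 = 13*(-39) + 3 = -507 + 3 = -504)
(-66 + g)*d(1) = (-66 - 504)*(-3 + 1)² = -570*(-2)² = -570*4 = -2280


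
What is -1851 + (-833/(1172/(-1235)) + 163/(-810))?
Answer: -462045403/474660 ≈ -973.42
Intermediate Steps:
-1851 + (-833/(1172/(-1235)) + 163/(-810)) = -1851 + (-833/(1172*(-1/1235)) + 163*(-1/810)) = -1851 + (-833/(-1172/1235) - 163/810) = -1851 + (-833*(-1235/1172) - 163/810) = -1851 + (1028755/1172 - 163/810) = -1851 + 416550257/474660 = -462045403/474660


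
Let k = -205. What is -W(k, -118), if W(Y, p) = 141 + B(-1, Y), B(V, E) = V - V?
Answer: -141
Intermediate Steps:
B(V, E) = 0
W(Y, p) = 141 (W(Y, p) = 141 + 0 = 141)
-W(k, -118) = -1*141 = -141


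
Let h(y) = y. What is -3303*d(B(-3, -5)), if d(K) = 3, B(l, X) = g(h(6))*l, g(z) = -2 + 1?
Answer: -9909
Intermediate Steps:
g(z) = -1
B(l, X) = -l
-3303*d(B(-3, -5)) = -3303*3 = -9909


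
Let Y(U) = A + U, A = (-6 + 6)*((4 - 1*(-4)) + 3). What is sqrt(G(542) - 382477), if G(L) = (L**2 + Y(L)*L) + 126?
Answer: sqrt(205177) ≈ 452.96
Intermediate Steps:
A = 0 (A = 0*((4 + 4) + 3) = 0*(8 + 3) = 0*11 = 0)
Y(U) = U (Y(U) = 0 + U = U)
G(L) = 126 + 2*L**2 (G(L) = (L**2 + L*L) + 126 = (L**2 + L**2) + 126 = 2*L**2 + 126 = 126 + 2*L**2)
sqrt(G(542) - 382477) = sqrt((126 + 2*542**2) - 382477) = sqrt((126 + 2*293764) - 382477) = sqrt((126 + 587528) - 382477) = sqrt(587654 - 382477) = sqrt(205177)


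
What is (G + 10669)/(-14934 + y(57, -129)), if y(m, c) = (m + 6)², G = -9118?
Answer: -517/3655 ≈ -0.14145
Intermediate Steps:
y(m, c) = (6 + m)²
(G + 10669)/(-14934 + y(57, -129)) = (-9118 + 10669)/(-14934 + (6 + 57)²) = 1551/(-14934 + 63²) = 1551/(-14934 + 3969) = 1551/(-10965) = 1551*(-1/10965) = -517/3655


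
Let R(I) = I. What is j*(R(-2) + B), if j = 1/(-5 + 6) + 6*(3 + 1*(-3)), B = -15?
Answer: -17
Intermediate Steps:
j = 1 (j = 1/1 + 6*(3 - 3) = 1 + 6*0 = 1 + 0 = 1)
j*(R(-2) + B) = 1*(-2 - 15) = 1*(-17) = -17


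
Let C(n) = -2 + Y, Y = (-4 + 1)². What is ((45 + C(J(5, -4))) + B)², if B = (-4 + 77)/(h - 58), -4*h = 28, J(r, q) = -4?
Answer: 10936249/4225 ≈ 2588.5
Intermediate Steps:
Y = 9 (Y = (-3)² = 9)
h = -7 (h = -¼*28 = -7)
C(n) = 7 (C(n) = -2 + 9 = 7)
B = -73/65 (B = (-4 + 77)/(-7 - 58) = 73/(-65) = 73*(-1/65) = -73/65 ≈ -1.1231)
((45 + C(J(5, -4))) + B)² = ((45 + 7) - 73/65)² = (52 - 73/65)² = (3307/65)² = 10936249/4225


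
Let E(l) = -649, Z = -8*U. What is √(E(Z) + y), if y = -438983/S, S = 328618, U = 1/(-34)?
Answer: 3*I*√7803292375130/328618 ≈ 25.502*I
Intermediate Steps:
U = -1/34 ≈ -0.029412
Z = 4/17 (Z = -8*(-1/34) = 4/17 ≈ 0.23529)
y = -438983/328618 ≈ -1.3358
√(E(Z) + y) = √(-649 - 438983/328618) = √(-213712065/328618) = 3*I*√7803292375130/328618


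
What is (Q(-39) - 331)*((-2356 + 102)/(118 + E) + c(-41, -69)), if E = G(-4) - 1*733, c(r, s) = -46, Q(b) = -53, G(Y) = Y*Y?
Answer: 9715200/599 ≈ 16219.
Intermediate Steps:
G(Y) = Y**2
E = -717 (E = (-4)**2 - 1*733 = 16 - 733 = -717)
(Q(-39) - 331)*((-2356 + 102)/(118 + E) + c(-41, -69)) = (-53 - 331)*((-2356 + 102)/(118 - 717) - 46) = -384*(-2254/(-599) - 46) = -384*(-2254*(-1/599) - 46) = -384*(2254/599 - 46) = -384*(-25300/599) = 9715200/599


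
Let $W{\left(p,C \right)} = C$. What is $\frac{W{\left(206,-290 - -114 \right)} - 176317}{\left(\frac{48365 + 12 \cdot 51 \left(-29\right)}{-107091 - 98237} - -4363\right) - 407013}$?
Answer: $\frac{12079651568}{27558449939} \approx 0.43833$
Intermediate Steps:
$\frac{W{\left(206,-290 - -114 \right)} - 176317}{\left(\frac{48365 + 12 \cdot 51 \left(-29\right)}{-107091 - 98237} - -4363\right) - 407013} = \frac{\left(-290 - -114\right) - 176317}{\left(\frac{48365 + 12 \cdot 51 \left(-29\right)}{-107091 - 98237} - -4363\right) - 407013} = \frac{\left(-290 + 114\right) - 176317}{\left(\frac{48365 + 612 \left(-29\right)}{-205328} + 4363\right) - 407013} = \frac{-176 - 176317}{\left(\left(48365 - 17748\right) \left(- \frac{1}{205328}\right) + 4363\right) - 407013} = - \frac{176493}{\left(30617 \left(- \frac{1}{205328}\right) + 4363\right) - 407013} = - \frac{176493}{\left(- \frac{30617}{205328} + 4363\right) - 407013} = - \frac{176493}{\frac{895815447}{205328} - 407013} = - \frac{176493}{- \frac{82675349817}{205328}} = \left(-176493\right) \left(- \frac{205328}{82675349817}\right) = \frac{12079651568}{27558449939}$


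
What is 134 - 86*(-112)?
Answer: 9766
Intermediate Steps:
134 - 86*(-112) = 134 + 9632 = 9766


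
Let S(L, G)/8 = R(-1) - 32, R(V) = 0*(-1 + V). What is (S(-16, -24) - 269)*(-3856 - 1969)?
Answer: 3058125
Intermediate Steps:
R(V) = 0
S(L, G) = -256 (S(L, G) = 8*(0 - 32) = 8*(-32) = -256)
(S(-16, -24) - 269)*(-3856 - 1969) = (-256 - 269)*(-3856 - 1969) = -525*(-5825) = 3058125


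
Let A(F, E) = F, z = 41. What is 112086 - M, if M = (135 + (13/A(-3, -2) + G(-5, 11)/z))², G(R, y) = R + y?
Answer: 1436860994/15129 ≈ 94974.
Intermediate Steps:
M = 258888100/15129 (M = (135 + (13/(-3) + (-5 + 11)/41))² = (135 + (13*(-⅓) + 6*(1/41)))² = (135 + (-13/3 + 6/41))² = (135 - 515/123)² = (16090/123)² = 258888100/15129 ≈ 17112.)
112086 - M = 112086 - 1*258888100/15129 = 112086 - 258888100/15129 = 1436860994/15129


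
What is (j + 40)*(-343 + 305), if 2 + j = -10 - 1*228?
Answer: 7600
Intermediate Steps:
j = -240 (j = -2 + (-10 - 1*228) = -2 + (-10 - 228) = -2 - 238 = -240)
(j + 40)*(-343 + 305) = (-240 + 40)*(-343 + 305) = -200*(-38) = 7600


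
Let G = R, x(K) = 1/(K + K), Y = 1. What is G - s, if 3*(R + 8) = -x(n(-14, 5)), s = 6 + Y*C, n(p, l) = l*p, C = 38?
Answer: -21839/420 ≈ -51.998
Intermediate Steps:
s = 44 (s = 6 + 1*38 = 6 + 38 = 44)
x(K) = 1/(2*K)
R = -3359/420 (R = -8 + (-1/(2*(5*(-14))))/3 = -8 + (-1/(2*(-70)))/3 = -8 + (-(-1)/(2*70))/3 = -8 + (-1*(-1/140))/3 = -8 + (⅓)*(1/140) = -8 + 1/420 = -3359/420 ≈ -7.9976)
G = -3359/420 ≈ -7.9976
G - s = -3359/420 - 1*44 = -3359/420 - 44 = -21839/420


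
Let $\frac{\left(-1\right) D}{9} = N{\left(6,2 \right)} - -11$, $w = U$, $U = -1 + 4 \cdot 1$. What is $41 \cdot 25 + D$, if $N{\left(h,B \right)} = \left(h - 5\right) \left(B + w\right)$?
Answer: $881$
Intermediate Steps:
$U = 3$ ($U = -1 + 4 = 3$)
$w = 3$
$N{\left(h,B \right)} = \left(-5 + h\right) \left(3 + B\right)$ ($N{\left(h,B \right)} = \left(h - 5\right) \left(B + 3\right) = \left(-5 + h\right) \left(3 + B\right)$)
$D = -144$ ($D = - 9 \left(\left(-15 - 10 + 3 \cdot 6 + 2 \cdot 6\right) - -11\right) = - 9 \left(\left(-15 - 10 + 18 + 12\right) + 11\right) = - 9 \left(5 + 11\right) = \left(-9\right) 16 = -144$)
$41 \cdot 25 + D = 41 \cdot 25 - 144 = 1025 - 144 = 881$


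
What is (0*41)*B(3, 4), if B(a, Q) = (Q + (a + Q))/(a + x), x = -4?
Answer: 0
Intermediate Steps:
B(a, Q) = (a + 2*Q)/(-4 + a) (B(a, Q) = (Q + (a + Q))/(a - 4) = (Q + (Q + a))/(-4 + a) = (a + 2*Q)/(-4 + a))
(0*41)*B(3, 4) = (0*41)*((3 + 2*4)/(-4 + 3)) = 0*((3 + 8)/(-1)) = 0*(-1*11) = 0*(-11) = 0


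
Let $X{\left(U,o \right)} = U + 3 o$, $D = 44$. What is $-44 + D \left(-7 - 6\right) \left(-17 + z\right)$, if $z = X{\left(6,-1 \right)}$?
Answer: $7964$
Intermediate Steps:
$z = 3$ ($z = 6 + 3 \left(-1\right) = 6 - 3 = 3$)
$-44 + D \left(-7 - 6\right) \left(-17 + z\right) = -44 + 44 \left(-7 - 6\right) \left(-17 + 3\right) = -44 + 44 \left(\left(-13\right) \left(-14\right)\right) = -44 + 44 \cdot 182 = -44 + 8008 = 7964$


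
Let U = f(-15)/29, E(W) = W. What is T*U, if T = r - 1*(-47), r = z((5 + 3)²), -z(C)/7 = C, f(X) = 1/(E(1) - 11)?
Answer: 401/290 ≈ 1.3828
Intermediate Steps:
f(X) = -⅒ (f(X) = 1/(1 - 11) = 1/(-10) = -⅒)
z(C) = -7*C
r = -448 (r = -7*(5 + 3)² = -7*8² = -7*64 = -448)
U = -1/290 (U = -⅒/29 = -⅒*1/29 = -1/290 ≈ -0.0034483)
T = -401 (T = -448 - 1*(-47) = -448 + 47 = -401)
T*U = -401*(-1/290) = 401/290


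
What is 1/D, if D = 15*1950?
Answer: 1/29250 ≈ 3.4188e-5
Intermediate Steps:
D = 29250
1/D = 1/29250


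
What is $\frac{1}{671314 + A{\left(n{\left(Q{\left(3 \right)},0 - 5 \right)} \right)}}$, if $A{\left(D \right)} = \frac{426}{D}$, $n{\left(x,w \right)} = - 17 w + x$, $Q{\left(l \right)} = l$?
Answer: $\frac{44}{29538029} \approx 1.4896 \cdot 10^{-6}$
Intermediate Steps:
$n{\left(x,w \right)} = x - 17 w$
$\frac{1}{671314 + A{\left(n{\left(Q{\left(3 \right)},0 - 5 \right)} \right)}} = \frac{1}{671314 + \frac{426}{3 - 17 \left(0 - 5\right)}} = \frac{1}{671314 + \frac{426}{3 - -85}} = \frac{1}{671314 + \frac{426}{3 + 85}} = \frac{1}{671314 + \frac{426}{88}} = \frac{1}{671314 + 426 \cdot \frac{1}{88}} = \frac{1}{671314 + \frac{213}{44}} = \frac{1}{\frac{29538029}{44}} = \frac{44}{29538029}$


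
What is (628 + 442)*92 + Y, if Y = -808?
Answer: 97632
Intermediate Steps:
(628 + 442)*92 + Y = (628 + 442)*92 - 808 = 1070*92 - 808 = 98440 - 808 = 97632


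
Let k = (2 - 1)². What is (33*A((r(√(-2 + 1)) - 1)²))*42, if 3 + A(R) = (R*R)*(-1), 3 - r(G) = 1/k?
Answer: -5544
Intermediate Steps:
k = 1 (k = 1² = 1)
r(G) = 2 (r(G) = 3 - 1/1 = 3 - 1*1 = 3 - 1 = 2)
A(R) = -3 - R² (A(R) = -3 + (R*R)*(-1) = -3 + R²*(-1) = -3 - R²)
(33*A((r(√(-2 + 1)) - 1)²))*42 = (33*(-3 - ((2 - 1)²)²))*42 = (33*(-3 - (1²)²))*42 = (33*(-3 - 1*1²))*42 = (33*(-3 - 1*1))*42 = (33*(-3 - 1))*42 = (33*(-4))*42 = -132*42 = -5544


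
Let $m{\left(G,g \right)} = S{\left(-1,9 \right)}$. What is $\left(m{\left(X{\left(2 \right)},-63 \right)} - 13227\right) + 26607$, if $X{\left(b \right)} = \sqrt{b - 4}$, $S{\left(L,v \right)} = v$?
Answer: $13389$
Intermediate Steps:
$X{\left(b \right)} = \sqrt{-4 + b}$
$m{\left(G,g \right)} = 9$
$\left(m{\left(X{\left(2 \right)},-63 \right)} - 13227\right) + 26607 = \left(9 - 13227\right) + 26607 = -13218 + 26607 = 13389$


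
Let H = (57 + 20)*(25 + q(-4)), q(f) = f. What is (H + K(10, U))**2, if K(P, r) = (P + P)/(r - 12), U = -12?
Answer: 94031809/36 ≈ 2.6120e+6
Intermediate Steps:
K(P, r) = 2*P/(-12 + r) (K(P, r) = (2*P)/(-12 + r) = 2*P/(-12 + r))
H = 1617 (H = (57 + 20)*(25 - 4) = 77*21 = 1617)
(H + K(10, U))**2 = (1617 + 2*10/(-12 - 12))**2 = (1617 + 2*10/(-24))**2 = (1617 + 2*10*(-1/24))**2 = (1617 - 5/6)**2 = (9697/6)**2 = 94031809/36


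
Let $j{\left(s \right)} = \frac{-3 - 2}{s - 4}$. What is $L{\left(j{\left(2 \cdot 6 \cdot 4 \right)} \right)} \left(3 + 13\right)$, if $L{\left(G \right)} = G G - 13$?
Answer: $- \frac{25143}{121} \approx -207.79$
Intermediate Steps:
$j{\left(s \right)} = - \frac{5}{-4 + s}$
$L{\left(G \right)} = -13 + G^{2}$ ($L{\left(G \right)} = G^{2} - 13 = -13 + G^{2}$)
$L{\left(j{\left(2 \cdot 6 \cdot 4 \right)} \right)} \left(3 + 13\right) = \left(-13 + \left(- \frac{5}{-4 + 2 \cdot 6 \cdot 4}\right)^{2}\right) \left(3 + 13\right) = \left(-13 + \left(- \frac{5}{-4 + 12 \cdot 4}\right)^{2}\right) 16 = \left(-13 + \left(- \frac{5}{-4 + 48}\right)^{2}\right) 16 = \left(-13 + \left(- \frac{5}{44}\right)^{2}\right) 16 = \left(-13 + \frac{25}{1936}\right) 16 = \left(- \frac{25143}{1936}\right) 16 = - \frac{25143}{121}$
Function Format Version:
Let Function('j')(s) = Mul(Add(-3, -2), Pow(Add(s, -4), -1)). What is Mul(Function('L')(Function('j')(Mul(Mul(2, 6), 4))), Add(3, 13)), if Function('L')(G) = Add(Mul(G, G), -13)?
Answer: Rational(-25143, 121) ≈ -207.79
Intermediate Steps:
Function('j')(s) = Mul(-5, Pow(Add(-4, s), -1))
Function('L')(G) = Add(-13, Pow(G, 2)) (Function('L')(G) = Add(Pow(G, 2), -13) = Add(-13, Pow(G, 2)))
Mul(Function('L')(Function('j')(Mul(Mul(2, 6), 4))), Add(3, 13)) = Mul(Add(-13, Pow(Mul(-5, Pow(Add(-4, Mul(Mul(2, 6), 4)), -1)), 2)), Add(3, 13)) = Mul(Add(-13, Pow(Mul(-5, Pow(Add(-4, Mul(12, 4)), -1)), 2)), 16) = Mul(Add(-13, Pow(Mul(-5, Pow(Add(-4, 48), -1)), 2)), 16) = Mul(Add(-13, Pow(Mul(-5, Pow(44, -1)), 2)), 16) = Mul(Add(-13, Pow(Mul(-5, Rational(1, 44)), 2)), 16) = Mul(Add(-13, Pow(Rational(-5, 44), 2)), 16) = Mul(Add(-13, Rational(25, 1936)), 16) = Mul(Rational(-25143, 1936), 16) = Rational(-25143, 121)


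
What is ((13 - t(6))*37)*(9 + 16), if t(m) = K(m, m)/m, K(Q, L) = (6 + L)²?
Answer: -10175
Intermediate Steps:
t(m) = (6 + m)²/m
((13 - t(6))*37)*(9 + 16) = ((13 - (6 + 6)²/6)*37)*(9 + 16) = ((13 - 12²/6)*37)*25 = ((13 - 144/6)*37)*25 = ((13 - 1*24)*37)*25 = ((13 - 24)*37)*25 = -11*37*25 = -407*25 = -10175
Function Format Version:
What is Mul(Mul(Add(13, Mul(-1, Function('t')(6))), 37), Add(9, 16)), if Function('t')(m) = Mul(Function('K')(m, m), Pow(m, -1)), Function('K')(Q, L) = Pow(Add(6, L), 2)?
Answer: -10175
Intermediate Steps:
Function('t')(m) = Mul(Pow(m, -1), Pow(Add(6, m), 2)) (Function('t')(m) = Mul(Pow(Add(6, m), 2), Pow(m, -1)) = Mul(Pow(m, -1), Pow(Add(6, m), 2)))
Mul(Mul(Add(13, Mul(-1, Function('t')(6))), 37), Add(9, 16)) = Mul(Mul(Add(13, Mul(-1, Mul(Pow(6, -1), Pow(Add(6, 6), 2)))), 37), Add(9, 16)) = Mul(Mul(Add(13, Mul(-1, Mul(Rational(1, 6), Pow(12, 2)))), 37), 25) = Mul(Mul(Add(13, Mul(-1, Mul(Rational(1, 6), 144))), 37), 25) = Mul(Mul(Add(13, Mul(-1, 24)), 37), 25) = Mul(Mul(Add(13, -24), 37), 25) = Mul(Mul(-11, 37), 25) = Mul(-407, 25) = -10175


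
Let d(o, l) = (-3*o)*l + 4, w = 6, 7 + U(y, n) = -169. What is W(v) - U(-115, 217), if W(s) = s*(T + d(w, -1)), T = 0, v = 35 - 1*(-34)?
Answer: 1694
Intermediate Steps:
U(y, n) = -176 (U(y, n) = -7 - 169 = -176)
v = 69 (v = 35 + 34 = 69)
d(o, l) = 4 - 3*l*o (d(o, l) = -3*l*o + 4 = 4 - 3*l*o)
W(s) = 22*s (W(s) = s*(0 + (4 - 3*(-1)*6)) = s*(0 + (4 + 18)) = s*(0 + 22) = s*22 = 22*s)
W(v) - U(-115, 217) = 22*69 - 1*(-176) = 1518 + 176 = 1694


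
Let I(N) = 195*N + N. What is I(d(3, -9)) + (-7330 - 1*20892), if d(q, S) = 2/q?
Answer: -84274/3 ≈ -28091.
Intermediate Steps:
I(N) = 196*N
I(d(3, -9)) + (-7330 - 1*20892) = 196*(2/3) + (-7330 - 1*20892) = 196*(2*(⅓)) + (-7330 - 20892) = 196*(⅔) - 28222 = 392/3 - 28222 = -84274/3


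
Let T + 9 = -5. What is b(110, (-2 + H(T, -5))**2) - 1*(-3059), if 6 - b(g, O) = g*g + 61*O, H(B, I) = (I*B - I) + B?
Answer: -221376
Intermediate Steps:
T = -14 (T = -9 - 5 = -14)
H(B, I) = B - I + B*I (H(B, I) = (B*I - I) + B = (-I + B*I) + B = B - I + B*I)
b(g, O) = 6 - g**2 - 61*O (b(g, O) = 6 - (g*g + 61*O) = 6 - (g**2 + 61*O) = 6 + (-g**2 - 61*O) = 6 - g**2 - 61*O)
b(110, (-2 + H(T, -5))**2) - 1*(-3059) = (6 - 1*110**2 - 61*(-2 + (-14 - 1*(-5) - 14*(-5)))**2) - 1*(-3059) = (6 - 1*12100 - 61*(-2 + (-14 + 5 + 70))**2) + 3059 = (6 - 12100 - 61*(-2 + 61)**2) + 3059 = (6 - 12100 - 61*59**2) + 3059 = (6 - 12100 - 61*3481) + 3059 = (6 - 12100 - 212341) + 3059 = -224435 + 3059 = -221376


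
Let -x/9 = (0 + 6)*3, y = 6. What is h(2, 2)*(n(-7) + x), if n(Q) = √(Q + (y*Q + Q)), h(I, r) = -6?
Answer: 972 - 12*I*√14 ≈ 972.0 - 44.9*I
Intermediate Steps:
x = -162 (x = -9*(0 + 6)*3 = -54*3 = -9*18 = -162)
n(Q) = 2*√2*√Q (n(Q) = √(Q + (6*Q + Q)) = √(Q + 7*Q) = √(8*Q) = 2*√2*√Q)
h(2, 2)*(n(-7) + x) = -6*(2*√2*√(-7) - 162) = -6*(2*√2*(I*√7) - 162) = -6*(2*I*√14 - 162) = -6*(-162 + 2*I*√14) = 972 - 12*I*√14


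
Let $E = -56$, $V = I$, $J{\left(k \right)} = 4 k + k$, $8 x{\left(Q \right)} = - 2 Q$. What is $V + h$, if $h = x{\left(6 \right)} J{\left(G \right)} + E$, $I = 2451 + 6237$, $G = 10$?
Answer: $8557$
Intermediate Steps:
$x{\left(Q \right)} = - \frac{Q}{4}$ ($x{\left(Q \right)} = \frac{\left(-2\right) Q}{8} = - \frac{Q}{4}$)
$J{\left(k \right)} = 5 k$
$I = 8688$
$V = 8688$
$h = -131$ ($h = \left(- \frac{1}{4}\right) 6 \cdot 5 \cdot 10 - 56 = \left(- \frac{3}{2}\right) 50 - 56 = -75 - 56 = -131$)
$V + h = 8688 - 131 = 8557$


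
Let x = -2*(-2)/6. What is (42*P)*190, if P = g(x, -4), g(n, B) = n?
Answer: 5320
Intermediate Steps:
x = 2/3 (x = 4*(1/6) = 2/3 ≈ 0.66667)
P = 2/3 ≈ 0.66667
(42*P)*190 = (42*(2/3))*190 = 28*190 = 5320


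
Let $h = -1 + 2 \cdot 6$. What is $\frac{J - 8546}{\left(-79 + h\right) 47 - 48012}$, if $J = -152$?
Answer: $\frac{4349}{25604} \approx 0.16986$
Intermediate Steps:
$h = 11$ ($h = -1 + 12 = 11$)
$\frac{J - 8546}{\left(-79 + h\right) 47 - 48012} = \frac{-152 - 8546}{\left(-79 + 11\right) 47 - 48012} = - \frac{8698}{\left(-68\right) 47 - 48012} = - \frac{8698}{-3196 - 48012} = - \frac{8698}{-51208} = \left(-8698\right) \left(- \frac{1}{51208}\right) = \frac{4349}{25604}$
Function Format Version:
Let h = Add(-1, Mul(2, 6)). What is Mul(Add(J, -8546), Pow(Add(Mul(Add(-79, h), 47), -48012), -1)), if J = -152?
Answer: Rational(4349, 25604) ≈ 0.16986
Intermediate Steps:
h = 11 (h = Add(-1, 12) = 11)
Mul(Add(J, -8546), Pow(Add(Mul(Add(-79, h), 47), -48012), -1)) = Mul(Add(-152, -8546), Pow(Add(Mul(Add(-79, 11), 47), -48012), -1)) = Mul(-8698, Pow(Add(Mul(-68, 47), -48012), -1)) = Mul(-8698, Pow(Add(-3196, -48012), -1)) = Mul(-8698, Pow(-51208, -1)) = Mul(-8698, Rational(-1, 51208)) = Rational(4349, 25604)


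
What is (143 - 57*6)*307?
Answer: -61093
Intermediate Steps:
(143 - 57*6)*307 = (143 - 342)*307 = -199*307 = -61093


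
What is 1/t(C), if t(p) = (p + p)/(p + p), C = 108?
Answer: 1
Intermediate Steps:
t(p) = 1 (t(p) = (2*p)/((2*p)) = (2*p)*(1/(2*p)) = 1)
1/t(C) = 1/1 = 1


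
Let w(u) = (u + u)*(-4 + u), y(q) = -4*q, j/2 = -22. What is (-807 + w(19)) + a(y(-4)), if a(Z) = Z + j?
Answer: -265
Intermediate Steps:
j = -44 (j = 2*(-22) = -44)
w(u) = 2*u*(-4 + u) (w(u) = (2*u)*(-4 + u) = 2*u*(-4 + u))
a(Z) = -44 + Z (a(Z) = Z - 44 = -44 + Z)
(-807 + w(19)) + a(y(-4)) = (-807 + 2*19*(-4 + 19)) + (-44 - 4*(-4)) = (-807 + 2*19*15) + (-44 + 16) = (-807 + 570) - 28 = -237 - 28 = -265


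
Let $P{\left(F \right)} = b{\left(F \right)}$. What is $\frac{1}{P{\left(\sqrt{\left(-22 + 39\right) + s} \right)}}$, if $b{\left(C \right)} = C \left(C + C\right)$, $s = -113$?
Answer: $- \frac{1}{192} \approx -0.0052083$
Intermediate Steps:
$b{\left(C \right)} = 2 C^{2}$ ($b{\left(C \right)} = C 2 C = 2 C^{2}$)
$P{\left(F \right)} = 2 F^{2}$
$\frac{1}{P{\left(\sqrt{\left(-22 + 39\right) + s} \right)}} = \frac{1}{2 \left(\sqrt{\left(-22 + 39\right) - 113}\right)^{2}} = \frac{1}{2 \left(\sqrt{17 - 113}\right)^{2}} = \frac{1}{2 \left(\sqrt{-96}\right)^{2}} = \frac{1}{2 \left(4 i \sqrt{6}\right)^{2}} = \frac{1}{2 \left(-96\right)} = \frac{1}{-192} = - \frac{1}{192}$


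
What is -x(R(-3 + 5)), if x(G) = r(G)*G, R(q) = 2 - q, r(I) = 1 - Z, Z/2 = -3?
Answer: 0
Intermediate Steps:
Z = -6 (Z = 2*(-3) = -6)
r(I) = 7 (r(I) = 1 - 1*(-6) = 1 + 6 = 7)
x(G) = 7*G
-x(R(-3 + 5)) = -7*(2 - (-3 + 5)) = -7*(2 - 1*2) = -7*(2 - 2) = -7*0 = -1*0 = 0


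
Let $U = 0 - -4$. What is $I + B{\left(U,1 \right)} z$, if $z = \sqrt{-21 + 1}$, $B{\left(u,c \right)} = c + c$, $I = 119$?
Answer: $119 + 4 i \sqrt{5} \approx 119.0 + 8.9443 i$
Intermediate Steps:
$U = 4$ ($U = 0 + 4 = 4$)
$B{\left(u,c \right)} = 2 c$
$z = 2 i \sqrt{5}$ ($z = \sqrt{-20} = 2 i \sqrt{5} \approx 4.4721 i$)
$I + B{\left(U,1 \right)} z = 119 + 2 \cdot 1 \cdot 2 i \sqrt{5} = 119 + 2 \cdot 2 i \sqrt{5} = 119 + 4 i \sqrt{5}$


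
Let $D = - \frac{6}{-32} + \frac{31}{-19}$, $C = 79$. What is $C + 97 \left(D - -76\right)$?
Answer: $\frac{2222521}{304} \approx 7310.9$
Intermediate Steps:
$D = - \frac{439}{304}$ ($D = \left(-6\right) \left(- \frac{1}{32}\right) + 31 \left(- \frac{1}{19}\right) = \frac{3}{16} - \frac{31}{19} = - \frac{439}{304} \approx -1.4441$)
$C + 97 \left(D - -76\right) = 79 + 97 \left(- \frac{439}{304} - -76\right) = 79 + 97 \left(- \frac{439}{304} + 76\right) = 79 + 97 \cdot \frac{22665}{304} = 79 + \frac{2198505}{304} = \frac{2222521}{304}$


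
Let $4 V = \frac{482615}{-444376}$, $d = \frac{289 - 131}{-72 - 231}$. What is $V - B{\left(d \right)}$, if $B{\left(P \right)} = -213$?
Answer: $\frac{378125737}{1777504} \approx 212.73$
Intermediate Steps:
$d = - \frac{158}{303}$ ($d = \frac{158}{-303} = 158 \left(- \frac{1}{303}\right) = - \frac{158}{303} \approx -0.52145$)
$V = - \frac{482615}{1777504}$ ($V = \frac{482615 \frac{1}{-444376}}{4} = \frac{482615 \left(- \frac{1}{444376}\right)}{4} = \frac{1}{4} \left(- \frac{482615}{444376}\right) = - \frac{482615}{1777504} \approx -0.27151$)
$V - B{\left(d \right)} = - \frac{482615}{1777504} - -213 = - \frac{482615}{1777504} + 213 = \frac{378125737}{1777504}$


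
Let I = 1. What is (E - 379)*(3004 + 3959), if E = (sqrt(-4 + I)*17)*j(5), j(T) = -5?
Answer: -2638977 - 591855*I*sqrt(3) ≈ -2.639e+6 - 1.0251e+6*I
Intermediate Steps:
E = -85*I*sqrt(3) (E = (sqrt(-4 + 1)*17)*(-5) = (sqrt(-3)*17)*(-5) = ((I*sqrt(3))*17)*(-5) = (17*I*sqrt(3))*(-5) = -85*I*sqrt(3) ≈ -147.22*I)
(E - 379)*(3004 + 3959) = (-85*I*sqrt(3) - 379)*(3004 + 3959) = (-379 - 85*I*sqrt(3))*6963 = -2638977 - 591855*I*sqrt(3)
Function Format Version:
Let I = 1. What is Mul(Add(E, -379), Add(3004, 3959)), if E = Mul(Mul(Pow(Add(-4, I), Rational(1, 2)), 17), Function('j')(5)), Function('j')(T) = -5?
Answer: Add(-2638977, Mul(-591855, I, Pow(3, Rational(1, 2)))) ≈ Add(-2.6390e+6, Mul(-1.0251e+6, I))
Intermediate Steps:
E = Mul(-85, I, Pow(3, Rational(1, 2))) (E = Mul(Mul(Pow(Add(-4, 1), Rational(1, 2)), 17), -5) = Mul(Mul(Pow(-3, Rational(1, 2)), 17), -5) = Mul(Mul(Mul(I, Pow(3, Rational(1, 2))), 17), -5) = Mul(Mul(17, I, Pow(3, Rational(1, 2))), -5) = Mul(-85, I, Pow(3, Rational(1, 2))) ≈ Mul(-147.22, I))
Mul(Add(E, -379), Add(3004, 3959)) = Mul(Add(Mul(-85, I, Pow(3, Rational(1, 2))), -379), Add(3004, 3959)) = Mul(Add(-379, Mul(-85, I, Pow(3, Rational(1, 2)))), 6963) = Add(-2638977, Mul(-591855, I, Pow(3, Rational(1, 2))))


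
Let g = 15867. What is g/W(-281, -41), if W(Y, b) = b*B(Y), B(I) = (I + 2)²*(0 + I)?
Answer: 43/2430369 ≈ 1.7693e-5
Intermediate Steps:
B(I) = I*(2 + I)² (B(I) = (2 + I)²*I = I*(2 + I)²)
W(Y, b) = Y*b*(2 + Y)² (W(Y, b) = b*(Y*(2 + Y)²) = Y*b*(2 + Y)²)
g/W(-281, -41) = 15867/((-281*(-41)*(2 - 281)²)) = 15867/((-281*(-41)*(-279)²)) = 15867/((-281*(-41)*77841)) = 15867/896806161 = 15867*(1/896806161) = 43/2430369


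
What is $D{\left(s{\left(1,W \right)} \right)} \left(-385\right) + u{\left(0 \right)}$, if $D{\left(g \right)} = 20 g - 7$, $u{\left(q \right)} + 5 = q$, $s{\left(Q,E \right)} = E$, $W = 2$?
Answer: $-12710$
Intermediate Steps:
$u{\left(q \right)} = -5 + q$
$D{\left(g \right)} = -7 + 20 g$
$D{\left(s{\left(1,W \right)} \right)} \left(-385\right) + u{\left(0 \right)} = \left(-7 + 20 \cdot 2\right) \left(-385\right) + \left(-5 + 0\right) = \left(-7 + 40\right) \left(-385\right) - 5 = 33 \left(-385\right) - 5 = -12705 - 5 = -12710$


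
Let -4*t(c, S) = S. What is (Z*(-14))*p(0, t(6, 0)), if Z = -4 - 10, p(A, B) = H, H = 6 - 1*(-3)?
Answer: 1764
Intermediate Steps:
t(c, S) = -S/4
H = 9 (H = 6 + 3 = 9)
p(A, B) = 9
Z = -14
(Z*(-14))*p(0, t(6, 0)) = -14*(-14)*9 = 196*9 = 1764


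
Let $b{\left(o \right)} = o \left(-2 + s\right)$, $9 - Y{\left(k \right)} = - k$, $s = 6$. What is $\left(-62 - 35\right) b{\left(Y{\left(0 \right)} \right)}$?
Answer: $-3492$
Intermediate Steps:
$Y{\left(k \right)} = 9 + k$ ($Y{\left(k \right)} = 9 - - k = 9 + k$)
$b{\left(o \right)} = 4 o$ ($b{\left(o \right)} = o \left(-2 + 6\right) = o 4 = 4 o$)
$\left(-62 - 35\right) b{\left(Y{\left(0 \right)} \right)} = \left(-62 - 35\right) 4 \left(9 + 0\right) = - 97 \cdot 4 \cdot 9 = \left(-97\right) 36 = -3492$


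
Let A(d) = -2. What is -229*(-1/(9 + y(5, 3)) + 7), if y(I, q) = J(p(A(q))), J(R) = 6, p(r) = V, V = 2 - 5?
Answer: -23816/15 ≈ -1587.7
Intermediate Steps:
V = -3
p(r) = -3
y(I, q) = 6
-229*(-1/(9 + y(5, 3)) + 7) = -229*(-1/(9 + 6) + 7) = -229*(-1/15 + 7) = -229*104/15 = -23816/15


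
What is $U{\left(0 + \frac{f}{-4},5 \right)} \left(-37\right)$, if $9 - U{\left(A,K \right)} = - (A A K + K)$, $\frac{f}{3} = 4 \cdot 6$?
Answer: $-60458$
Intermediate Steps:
$f = 72$ ($f = 3 \cdot 4 \cdot 6 = 3 \cdot 24 = 72$)
$U{\left(A,K \right)} = 9 + K + K A^{2}$ ($U{\left(A,K \right)} = 9 - - (A A K + K) = 9 - - (A^{2} K + K) = 9 - - (K A^{2} + K) = 9 - - (K + K A^{2}) = 9 - \left(- K - K A^{2}\right) = 9 + \left(K + K A^{2}\right) = 9 + K + K A^{2}$)
$U{\left(0 + \frac{f}{-4},5 \right)} \left(-37\right) = \left(9 + 5 + 5 \left(0 + \frac{72}{-4}\right)^{2}\right) \left(-37\right) = \left(9 + 5 + 5 \left(0 + 72 \left(- \frac{1}{4}\right)\right)^{2}\right) \left(-37\right) = \left(9 + 5 + 5 \left(0 - 18\right)^{2}\right) \left(-37\right) = \left(9 + 5 + 5 \left(-18\right)^{2}\right) \left(-37\right) = \left(9 + 5 + 5 \cdot 324\right) \left(-37\right) = \left(9 + 5 + 1620\right) \left(-37\right) = 1634 \left(-37\right) = -60458$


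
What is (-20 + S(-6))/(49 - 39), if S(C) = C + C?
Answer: -16/5 ≈ -3.2000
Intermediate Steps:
S(C) = 2*C
(-20 + S(-6))/(49 - 39) = (-20 + 2*(-6))/(49 - 39) = (-20 - 12)/10 = -32*1/10 = -16/5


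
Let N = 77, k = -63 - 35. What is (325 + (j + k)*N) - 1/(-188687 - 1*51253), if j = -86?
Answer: -3321489419/239940 ≈ -13843.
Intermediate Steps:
k = -98
(325 + (j + k)*N) - 1/(-188687 - 1*51253) = (325 + (-86 - 98)*77) - 1/(-188687 - 1*51253) = (325 - 184*77) - 1/(-188687 - 51253) = (325 - 14168) - 1/(-239940) = -13843 - 1*(-1/239940) = -13843 + 1/239940 = -3321489419/239940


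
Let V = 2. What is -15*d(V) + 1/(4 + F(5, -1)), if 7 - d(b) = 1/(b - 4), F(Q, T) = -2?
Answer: -112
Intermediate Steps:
d(b) = 7 - 1/(-4 + b) (d(b) = 7 - 1/(b - 4) = 7 - 1/(-4 + b))
-15*d(V) + 1/(4 + F(5, -1)) = -15*(-29 + 7*2)/(-4 + 2) + 1/(4 - 2) = -15*(-29 + 14)/(-2) + 1/2 = -(-15)*(-15)/2 + 1/2 = -15*15/2 + 1/2 = -225/2 + 1/2 = -112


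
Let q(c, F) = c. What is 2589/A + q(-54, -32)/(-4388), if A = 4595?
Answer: 5804331/10081430 ≈ 0.57574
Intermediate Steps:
2589/A + q(-54, -32)/(-4388) = 2589/4595 - 54/(-4388) = 2589*(1/4595) - 54*(-1/4388) = 2589/4595 + 27/2194 = 5804331/10081430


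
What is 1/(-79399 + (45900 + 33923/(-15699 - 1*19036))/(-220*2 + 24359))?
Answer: -118689495/9423599455994 ≈ -1.2595e-5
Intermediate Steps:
1/(-79399 + (45900 + 33923/(-15699 - 1*19036))/(-220*2 + 24359)) = 1/(-79399 + (45900 + 33923/(-15699 - 19036))/(-440 + 24359)) = 1/(-79399 + (45900 + 33923/(-34735))/23919) = 1/(-79399 + (45900 + 33923*(-1/34735))*(1/23919)) = 1/(-79399 + (45900 - 33923/34735)*(1/23919)) = 1/(-79399 + (1594302577/34735)*(1/23919)) = 1/(-79399 + 227757511/118689495) = 1/(-9423599455994/118689495) = -118689495/9423599455994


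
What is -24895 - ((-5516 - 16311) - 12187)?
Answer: 9119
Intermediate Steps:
-24895 - ((-5516 - 16311) - 12187) = -24895 - (-21827 - 12187) = -24895 - 1*(-34014) = -24895 + 34014 = 9119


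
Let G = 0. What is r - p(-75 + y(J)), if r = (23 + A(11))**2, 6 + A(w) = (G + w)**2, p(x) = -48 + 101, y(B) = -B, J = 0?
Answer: 18991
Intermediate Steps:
p(x) = 53
A(w) = -6 + w**2 (A(w) = -6 + (0 + w)**2 = -6 + w**2)
r = 19044 (r = (23 + (-6 + 11**2))**2 = (23 + (-6 + 121))**2 = (23 + 115)**2 = 138**2 = 19044)
r - p(-75 + y(J)) = 19044 - 1*53 = 19044 - 53 = 18991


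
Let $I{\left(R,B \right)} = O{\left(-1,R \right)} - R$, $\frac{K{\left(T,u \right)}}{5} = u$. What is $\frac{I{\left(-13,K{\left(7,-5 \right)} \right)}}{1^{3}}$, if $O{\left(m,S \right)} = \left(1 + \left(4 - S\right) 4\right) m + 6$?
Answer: $-50$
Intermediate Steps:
$K{\left(T,u \right)} = 5 u$
$O{\left(m,S \right)} = 6 + m \left(17 - 4 S\right)$ ($O{\left(m,S \right)} = \left(1 - \left(-16 + 4 S\right)\right) m + 6 = \left(17 - 4 S\right) m + 6 = m \left(17 - 4 S\right) + 6 = 6 + m \left(17 - 4 S\right)$)
$I{\left(R,B \right)} = -11 + 3 R$ ($I{\left(R,B \right)} = \left(6 + 17 \left(-1\right) - 4 R \left(-1\right)\right) - R = \left(6 - 17 + 4 R\right) - R = \left(-11 + 4 R\right) - R = -11 + 3 R$)
$\frac{I{\left(-13,K{\left(7,-5 \right)} \right)}}{1^{3}} = \frac{-11 + 3 \left(-13\right)}{1^{3}} = \frac{-11 - 39}{1} = \left(-50\right) 1 = -50$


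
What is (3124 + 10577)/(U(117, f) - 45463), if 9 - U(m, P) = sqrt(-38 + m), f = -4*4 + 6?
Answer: -207588418/688688679 + 4567*sqrt(79)/688688679 ≈ -0.30137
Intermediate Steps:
f = -10 (f = -16 + 6 = -10)
U(m, P) = 9 - sqrt(-38 + m)
(3124 + 10577)/(U(117, f) - 45463) = (3124 + 10577)/((9 - sqrt(-38 + 117)) - 45463) = 13701/((9 - sqrt(79)) - 45463) = 13701/(-45454 - sqrt(79))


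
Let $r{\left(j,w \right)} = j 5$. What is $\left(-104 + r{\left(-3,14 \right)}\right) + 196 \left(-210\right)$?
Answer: $-41279$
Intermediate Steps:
$r{\left(j,w \right)} = 5 j$
$\left(-104 + r{\left(-3,14 \right)}\right) + 196 \left(-210\right) = \left(-104 + 5 \left(-3\right)\right) + 196 \left(-210\right) = \left(-104 - 15\right) - 41160 = -119 - 41160 = -41279$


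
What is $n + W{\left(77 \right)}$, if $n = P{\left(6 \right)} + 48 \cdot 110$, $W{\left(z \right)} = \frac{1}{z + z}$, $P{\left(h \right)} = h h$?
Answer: $\frac{818665}{154} \approx 5316.0$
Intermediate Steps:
$P{\left(h \right)} = h^{2}$
$W{\left(z \right)} = \frac{1}{2 z}$
$n = 5316$ ($n = 6^{2} + 48 \cdot 110 = 36 + 5280 = 5316$)
$n + W{\left(77 \right)} = 5316 + \frac{1}{2 \cdot 77} = 5316 + \frac{1}{2} \cdot \frac{1}{77} = 5316 + \frac{1}{154} = \frac{818665}{154}$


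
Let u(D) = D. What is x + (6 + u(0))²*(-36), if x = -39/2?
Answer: -2631/2 ≈ -1315.5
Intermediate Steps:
x = -39/2 (x = -39*½ = -39/2 ≈ -19.500)
x + (6 + u(0))²*(-36) = -39/2 + (6 + 0)²*(-36) = -39/2 + 6²*(-36) = -39/2 + 36*(-36) = -39/2 - 1296 = -2631/2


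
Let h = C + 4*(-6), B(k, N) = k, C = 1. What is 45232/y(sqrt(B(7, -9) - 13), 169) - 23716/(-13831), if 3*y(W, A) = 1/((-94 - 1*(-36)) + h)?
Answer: -152021697740/13831 ≈ -1.0991e+7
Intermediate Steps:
h = -23 (h = 1 + 4*(-6) = 1 - 24 = -23)
y(W, A) = -1/243 (y(W, A) = 1/(3*((-94 - 1*(-36)) - 23)) = 1/(3*((-94 + 36) - 23)) = 1/(3*(-58 - 23)) = (1/3)/(-81) = (1/3)*(-1/81) = -1/243)
45232/y(sqrt(B(7, -9) - 13), 169) - 23716/(-13831) = 45232/(-1/243) - 23716/(-13831) = 45232*(-243) - 23716*(-1/13831) = -10991376 + 23716/13831 = -152021697740/13831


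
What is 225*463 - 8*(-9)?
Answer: 104247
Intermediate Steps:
225*463 - 8*(-9) = 104175 + 72 = 104247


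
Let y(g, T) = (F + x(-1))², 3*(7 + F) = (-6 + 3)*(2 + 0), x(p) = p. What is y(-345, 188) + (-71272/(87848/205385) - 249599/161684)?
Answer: -295670531087279/1775452004 ≈ -1.6653e+5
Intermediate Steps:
F = -9 (F = -7 + ((-6 + 3)*(2 + 0))/3 = -7 + (-3*2)/3 = -7 + (⅓)*(-6) = -7 - 2 = -9)
y(g, T) = 100 (y(g, T) = (-9 - 1)² = (-10)² = 100)
y(-345, 188) + (-71272/(87848/205385) - 249599/161684) = 100 + (-71272/(87848/205385) - 249599/161684) = 100 + (-71272/(87848*(1/205385)) - 249599*1/161684) = 100 + (-71272/87848/205385 - 249599/161684) = 100 + (-71272*205385/87848 - 249599/161684) = 100 + (-1829774965/10981 - 249599/161684) = 100 - 295848076287679/1775452004 = -295670531087279/1775452004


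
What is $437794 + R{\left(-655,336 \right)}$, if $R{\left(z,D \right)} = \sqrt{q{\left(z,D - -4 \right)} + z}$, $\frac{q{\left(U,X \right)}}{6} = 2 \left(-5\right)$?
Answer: $437794 + i \sqrt{715} \approx 4.3779 \cdot 10^{5} + 26.739 i$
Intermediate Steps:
$q{\left(U,X \right)} = -60$ ($q{\left(U,X \right)} = 6 \cdot 2 \left(-5\right) = 6 \left(-10\right) = -60$)
$R{\left(z,D \right)} = \sqrt{-60 + z}$
$437794 + R{\left(-655,336 \right)} = 437794 + \sqrt{-60 - 655} = 437794 + \sqrt{-715} = 437794 + i \sqrt{715}$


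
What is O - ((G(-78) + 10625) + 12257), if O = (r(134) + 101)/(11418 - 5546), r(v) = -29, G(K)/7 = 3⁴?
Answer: -17211557/734 ≈ -23449.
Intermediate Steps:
G(K) = 567 (G(K) = 7*3⁴ = 7*81 = 567)
O = 9/734 (O = (-29 + 101)/(11418 - 5546) = 72/5872 = 72*(1/5872) = 9/734 ≈ 0.012262)
O - ((G(-78) + 10625) + 12257) = 9/734 - ((567 + 10625) + 12257) = 9/734 - (11192 + 12257) = 9/734 - 1*23449 = 9/734 - 23449 = -17211557/734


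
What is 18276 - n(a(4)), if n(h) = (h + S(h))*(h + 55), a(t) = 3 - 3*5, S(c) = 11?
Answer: 18319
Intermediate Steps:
a(t) = -12 (a(t) = 3 - 15 = -12)
n(h) = (11 + h)*(55 + h) (n(h) = (h + 11)*(h + 55) = (11 + h)*(55 + h))
18276 - n(a(4)) = 18276 - (605 + (-12)**2 + 66*(-12)) = 18276 - (605 + 144 - 792) = 18276 - 1*(-43) = 18276 + 43 = 18319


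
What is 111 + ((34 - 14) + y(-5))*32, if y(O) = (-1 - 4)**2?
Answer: 1551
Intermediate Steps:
y(O) = 25 (y(O) = (-5)**2 = 25)
111 + ((34 - 14) + y(-5))*32 = 111 + ((34 - 14) + 25)*32 = 111 + (20 + 25)*32 = 111 + 45*32 = 111 + 1440 = 1551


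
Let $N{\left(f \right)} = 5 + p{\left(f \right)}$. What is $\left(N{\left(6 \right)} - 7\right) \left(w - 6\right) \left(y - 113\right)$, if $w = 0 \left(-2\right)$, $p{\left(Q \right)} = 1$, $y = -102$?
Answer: $-1290$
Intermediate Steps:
$w = 0$
$N{\left(f \right)} = 6$ ($N{\left(f \right)} = 5 + 1 = 6$)
$\left(N{\left(6 \right)} - 7\right) \left(w - 6\right) \left(y - 113\right) = \left(6 - 7\right) \left(0 - 6\right) \left(-102 - 113\right) = \left(-1\right) \left(-6\right) \left(-215\right) = 6 \left(-215\right) = -1290$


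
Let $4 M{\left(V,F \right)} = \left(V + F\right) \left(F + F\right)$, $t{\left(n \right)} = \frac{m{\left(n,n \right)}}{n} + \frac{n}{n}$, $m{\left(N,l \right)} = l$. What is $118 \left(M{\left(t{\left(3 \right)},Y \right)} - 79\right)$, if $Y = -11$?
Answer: $-3481$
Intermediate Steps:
$t{\left(n \right)} = 2$ ($t{\left(n \right)} = \frac{n}{n} + \frac{n}{n} = 1 + 1 = 2$)
$M{\left(V,F \right)} = \frac{F \left(F + V\right)}{2}$ ($M{\left(V,F \right)} = \frac{\left(V + F\right) \left(F + F\right)}{4} = \frac{\left(F + V\right) 2 F}{4} = \frac{2 F \left(F + V\right)}{4} = \frac{F \left(F + V\right)}{2}$)
$118 \left(M{\left(t{\left(3 \right)},Y \right)} - 79\right) = 118 \left(\frac{1}{2} \left(-11\right) \left(-11 + 2\right) - 79\right) = 118 \left(\frac{1}{2} \left(-11\right) \left(-9\right) - 79\right) = 118 \left(\frac{99}{2} - 79\right) = 118 \left(- \frac{59}{2}\right) = -3481$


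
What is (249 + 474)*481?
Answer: 347763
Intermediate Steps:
(249 + 474)*481 = 723*481 = 347763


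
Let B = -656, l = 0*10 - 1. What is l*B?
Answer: 656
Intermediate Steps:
l = -1 (l = 0 - 1 = -1)
l*B = -1*(-656) = 656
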